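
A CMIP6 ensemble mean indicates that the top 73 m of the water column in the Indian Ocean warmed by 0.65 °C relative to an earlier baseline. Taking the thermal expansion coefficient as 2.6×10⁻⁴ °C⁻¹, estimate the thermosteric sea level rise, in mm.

Δh = αΔT·H = 2.6×10⁻⁴ × 0.65 × 73 = 0.012337 m

12.3 mm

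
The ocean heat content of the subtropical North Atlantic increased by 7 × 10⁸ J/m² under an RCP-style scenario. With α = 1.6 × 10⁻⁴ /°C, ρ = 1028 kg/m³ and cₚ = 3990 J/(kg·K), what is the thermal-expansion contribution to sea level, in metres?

Δh = αQ/(ρcₚ) = 1.6×10⁻⁴ × 7×10⁸ / (1028 × 3990) ≈ 0.027306 m

Δh = 0.027 m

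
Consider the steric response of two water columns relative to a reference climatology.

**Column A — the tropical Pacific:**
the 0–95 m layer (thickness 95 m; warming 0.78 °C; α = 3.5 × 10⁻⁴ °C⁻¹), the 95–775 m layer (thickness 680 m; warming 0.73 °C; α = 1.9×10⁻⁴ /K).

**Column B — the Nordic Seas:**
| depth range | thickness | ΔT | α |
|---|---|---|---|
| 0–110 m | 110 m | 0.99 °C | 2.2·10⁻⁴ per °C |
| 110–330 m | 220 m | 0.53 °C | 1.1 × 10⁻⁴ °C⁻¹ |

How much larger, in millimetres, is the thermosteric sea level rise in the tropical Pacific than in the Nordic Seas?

83 mm larger

A Layer 1: 0.78 × 3.5×10⁻⁴ × 95 = 0.025935 m
A 95–775 m: 0.73 × 680 × 1.9×10⁻⁴ = 0.094316 m
A total: 0.120251 m
B 0.99 × 110 × 2.2×10⁻⁴ = 0.023958 m
B 110–330 m: 1.1×10⁻⁴ × 0.53 × 220 = 0.012826 m
B total: 0.036784 m
Difference: 0.120251 − 0.036784 = 0.083467 m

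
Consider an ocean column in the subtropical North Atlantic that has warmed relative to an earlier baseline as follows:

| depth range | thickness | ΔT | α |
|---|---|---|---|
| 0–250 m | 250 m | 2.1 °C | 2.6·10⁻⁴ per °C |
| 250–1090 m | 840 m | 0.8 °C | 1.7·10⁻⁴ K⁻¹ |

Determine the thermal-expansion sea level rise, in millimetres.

0–250 m: 2.6×10⁻⁴ × 250 × 2.1 = 0.13650 m
840 × 0.8 × 1.7×10⁻⁴ = 0.11424 m
Δh = 0.13650 + 0.11424 = 0.25074 m ≈ 251 mm

Δh = 251 mm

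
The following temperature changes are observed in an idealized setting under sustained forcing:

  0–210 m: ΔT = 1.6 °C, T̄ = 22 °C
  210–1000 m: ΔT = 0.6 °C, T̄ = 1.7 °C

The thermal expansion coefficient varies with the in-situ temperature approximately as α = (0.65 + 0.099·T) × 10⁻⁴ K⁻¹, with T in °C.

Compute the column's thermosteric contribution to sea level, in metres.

about 0.134 m

Layer 1: α = (0.65 + 0.099×22)×10⁻⁴ = 2.828×10⁻⁴ K⁻¹
Layer 2: α = (0.65 + 0.099×1.7)×10⁻⁴ = 0.8183×10⁻⁴ K⁻¹
0–210 m: 2.828×10⁻⁴ × 210 × 1.6 = 0.0950208 m
Layer 2: 0.6 × 0.8183×10⁻⁴ × 790 = 0.03878742 m
Δh = 0.0950208 + 0.03878742 = 0.13380822 m ≈ 0.134 m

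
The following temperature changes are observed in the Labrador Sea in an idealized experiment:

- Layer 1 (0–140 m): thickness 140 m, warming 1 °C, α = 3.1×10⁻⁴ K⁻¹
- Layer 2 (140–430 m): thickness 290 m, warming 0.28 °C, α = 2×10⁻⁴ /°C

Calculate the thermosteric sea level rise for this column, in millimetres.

about 59.6 mm

Layer 1: 1 × 140 × 3.1×10⁻⁴ = 0.04340 m
140–430 m: 0.28 × 2×10⁻⁴ × 290 = 0.01624 m
Δh = 0.04340 + 0.01624 = 0.05964 m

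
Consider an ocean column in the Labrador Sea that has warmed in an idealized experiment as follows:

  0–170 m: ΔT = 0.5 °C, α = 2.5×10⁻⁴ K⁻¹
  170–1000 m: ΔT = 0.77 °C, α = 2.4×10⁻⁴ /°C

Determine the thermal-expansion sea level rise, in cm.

Δh = 17.5 cm

Layer 1: 170 × 2.5×10⁻⁴ × 0.5 = 0.02125 m
2.4×10⁻⁴ × 0.77 × 830 = 0.153384 m
Δh = 0.02125 + 0.153384 = 0.174634 m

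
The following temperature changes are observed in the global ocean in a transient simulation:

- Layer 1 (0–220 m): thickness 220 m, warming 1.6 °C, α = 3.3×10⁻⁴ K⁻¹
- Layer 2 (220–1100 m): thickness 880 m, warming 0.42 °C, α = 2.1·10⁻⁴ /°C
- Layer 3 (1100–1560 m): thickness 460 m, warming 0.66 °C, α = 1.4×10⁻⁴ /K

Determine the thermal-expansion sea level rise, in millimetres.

Δh = 236 mm

0–220 m: 220 × 3.3×10⁻⁴ × 1.6 = 0.11616 m
Layer 2: 2.1×10⁻⁴ × 0.42 × 880 = 0.077616 m
Layer 3: 0.66 × 1.4×10⁻⁴ × 460 = 0.042504 m
Δh = 0.11616 + 0.077616 + 0.042504 = 0.23628 m ≈ 236 mm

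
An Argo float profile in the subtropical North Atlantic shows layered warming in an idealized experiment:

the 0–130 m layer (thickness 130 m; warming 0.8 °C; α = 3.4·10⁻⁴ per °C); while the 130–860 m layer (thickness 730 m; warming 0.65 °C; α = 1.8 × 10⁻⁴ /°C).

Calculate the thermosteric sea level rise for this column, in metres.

3.4×10⁻⁴ × 130 × 0.8 = 0.03536 m
Layer 2: 0.65 × 1.8×10⁻⁴ × 730 = 0.08541 m
Δh = 0.03536 + 0.08541 = 0.12077 m

0.121 m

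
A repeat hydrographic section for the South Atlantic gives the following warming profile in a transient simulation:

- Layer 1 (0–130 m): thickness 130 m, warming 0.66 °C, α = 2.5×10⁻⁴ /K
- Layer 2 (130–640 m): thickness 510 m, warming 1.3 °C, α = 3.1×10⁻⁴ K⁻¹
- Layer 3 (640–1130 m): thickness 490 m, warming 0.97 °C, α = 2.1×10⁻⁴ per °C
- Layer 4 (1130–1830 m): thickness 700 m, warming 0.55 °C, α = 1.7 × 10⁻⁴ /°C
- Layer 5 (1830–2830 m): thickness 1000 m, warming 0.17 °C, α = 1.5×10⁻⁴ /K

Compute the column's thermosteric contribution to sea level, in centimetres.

0–130 m: 130 × 0.66 × 2.5×10⁻⁴ = 0.02145 m
Layer 2: 510 × 1.3 × 3.1×10⁻⁴ = 0.20553 m
640–1130 m: 2.1×10⁻⁴ × 0.97 × 490 = 0.099813 m
Layer 4: 1.7×10⁻⁴ × 700 × 0.55 = 0.06545 m
Layer 5: 1000 × 0.17 × 1.5×10⁻⁴ = 0.02550 m
Δh = 0.02145 + 0.20553 + 0.099813 + 0.06545 + 0.02550 = 0.417743 m

Δh = 42 cm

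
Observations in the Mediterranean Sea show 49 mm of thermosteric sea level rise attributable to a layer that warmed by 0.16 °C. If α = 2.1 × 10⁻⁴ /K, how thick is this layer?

1460 m

H = Δh/(αΔT) = 0.049 / (2.1×10⁻⁴ × 0.16) ≈ 1458 m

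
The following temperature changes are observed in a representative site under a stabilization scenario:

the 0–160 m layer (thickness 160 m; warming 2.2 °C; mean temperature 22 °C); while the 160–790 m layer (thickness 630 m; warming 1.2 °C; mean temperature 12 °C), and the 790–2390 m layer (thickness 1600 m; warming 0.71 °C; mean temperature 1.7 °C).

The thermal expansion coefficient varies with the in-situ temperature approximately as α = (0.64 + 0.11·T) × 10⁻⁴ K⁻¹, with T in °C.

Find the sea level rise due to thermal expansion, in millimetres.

350 mm of thermosteric rise

Layer 1: α = (0.64 + 0.11×22)×10⁻⁴ = 3.06×10⁻⁴ K⁻¹
Layer 2: α = (0.64 + 0.11×12)×10⁻⁴ = 1.96×10⁻⁴ K⁻¹
Layer 3: α = (0.64 + 0.11×1.7)×10⁻⁴ = 0.827×10⁻⁴ K⁻¹
160 × 3.06×10⁻⁴ × 2.2 = 0.107712 m
160–790 m: 1.96×10⁻⁴ × 630 × 1.2 = 0.148176 m
790–2390 m: 1600 × 0.827×10⁻⁴ × 0.71 = 0.0939472 m
Δh = 0.107712 + 0.148176 + 0.0939472 = 0.3498352 m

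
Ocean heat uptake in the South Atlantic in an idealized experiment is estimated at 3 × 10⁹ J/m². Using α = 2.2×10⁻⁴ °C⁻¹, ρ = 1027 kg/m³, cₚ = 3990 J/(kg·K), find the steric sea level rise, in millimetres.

Δh = αQ/(ρcₚ) = 2.2×10⁻⁴ × 3×10⁹ / (1027 × 3990) ≈ 0.16106 m

about 161 mm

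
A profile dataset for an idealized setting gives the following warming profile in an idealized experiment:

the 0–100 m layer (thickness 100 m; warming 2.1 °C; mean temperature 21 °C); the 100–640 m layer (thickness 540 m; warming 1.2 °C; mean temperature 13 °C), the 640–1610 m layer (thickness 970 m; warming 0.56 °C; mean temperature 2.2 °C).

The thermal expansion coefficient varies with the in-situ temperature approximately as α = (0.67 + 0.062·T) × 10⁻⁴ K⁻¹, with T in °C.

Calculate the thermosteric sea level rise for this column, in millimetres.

Layer 1: α = (0.67 + 0.062×21)×10⁻⁴ = 1.972×10⁻⁴ K⁻¹
Layer 2: α = (0.67 + 0.062×13)×10⁻⁴ = 1.476×10⁻⁴ K⁻¹
Layer 3: α = (0.67 + 0.062×2.2)×10⁻⁴ = 0.8064×10⁻⁴ K⁻¹
1.972×10⁻⁴ × 2.1 × 100 = 0.041412 m
100–640 m: 540 × 1.2 × 1.476×10⁻⁴ = 0.0956448 m
0.56 × 0.8064×10⁻⁴ × 970 = 0.043803648 m
Δh = 0.041412 + 0.0956448 + 0.043803648 = 0.180860448 m ≈ 181 mm

Δh ≈ 181 mm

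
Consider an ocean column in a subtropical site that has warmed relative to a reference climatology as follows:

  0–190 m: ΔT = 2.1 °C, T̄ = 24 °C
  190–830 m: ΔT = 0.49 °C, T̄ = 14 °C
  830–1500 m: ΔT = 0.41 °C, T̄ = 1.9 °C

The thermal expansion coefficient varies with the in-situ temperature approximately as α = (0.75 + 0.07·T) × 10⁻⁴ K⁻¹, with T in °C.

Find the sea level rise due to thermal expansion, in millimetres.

Δh = 175 mm

Layer 1: α = (0.75 + 0.07×24)×10⁻⁴ = 2.43×10⁻⁴ K⁻¹
Layer 2: α = (0.75 + 0.07×14)×10⁻⁴ = 1.73×10⁻⁴ K⁻¹
Layer 3: α = (0.75 + 0.07×1.9)×10⁻⁴ = 0.883×10⁻⁴ K⁻¹
2.1 × 2.43×10⁻⁴ × 190 = 0.096957 m
1.73×10⁻⁴ × 640 × 0.49 = 0.0542528 m
670 × 0.883×10⁻⁴ × 0.41 = 0.02425601 m
Δh = 0.096957 + 0.0542528 + 0.02425601 = 0.17546581 m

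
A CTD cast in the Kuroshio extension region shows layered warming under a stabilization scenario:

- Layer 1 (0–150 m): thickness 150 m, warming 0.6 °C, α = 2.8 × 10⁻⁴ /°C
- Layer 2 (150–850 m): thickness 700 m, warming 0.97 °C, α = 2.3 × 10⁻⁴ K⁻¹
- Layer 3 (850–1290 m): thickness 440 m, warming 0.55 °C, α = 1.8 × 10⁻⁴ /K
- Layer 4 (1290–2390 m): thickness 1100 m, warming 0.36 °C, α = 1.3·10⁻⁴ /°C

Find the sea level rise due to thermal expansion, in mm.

0–150 m: 150 × 0.6 × 2.8×10⁻⁴ = 0.02520 m
Layer 2: 0.97 × 2.3×10⁻⁴ × 700 = 0.15617 m
Layer 3: 1.8×10⁻⁴ × 440 × 0.55 = 0.04356 m
Layer 4: 0.36 × 1.3×10⁻⁴ × 1100 = 0.05148 m
Δh = 0.02520 + 0.15617 + 0.04356 + 0.05148 = 0.27641 m ≈ 276 mm

Δh ≈ 276 mm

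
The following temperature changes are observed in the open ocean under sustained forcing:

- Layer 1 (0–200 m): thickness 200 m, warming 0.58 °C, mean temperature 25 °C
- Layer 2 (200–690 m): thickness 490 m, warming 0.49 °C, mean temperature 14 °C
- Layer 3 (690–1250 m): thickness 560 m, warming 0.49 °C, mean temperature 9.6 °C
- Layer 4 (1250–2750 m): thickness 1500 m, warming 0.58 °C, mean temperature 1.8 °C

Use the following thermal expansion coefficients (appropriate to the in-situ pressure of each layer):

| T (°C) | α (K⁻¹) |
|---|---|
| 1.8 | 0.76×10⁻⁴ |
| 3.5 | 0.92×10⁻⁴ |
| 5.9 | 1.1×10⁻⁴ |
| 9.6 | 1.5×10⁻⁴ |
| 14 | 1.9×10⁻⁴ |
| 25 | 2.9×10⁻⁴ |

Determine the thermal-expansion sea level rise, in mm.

Layer 1 at 25 °C → α = 2.9×10⁻⁴ K⁻¹
Layer 2 at 14 °C → α = 1.9×10⁻⁴ K⁻¹
Layer 3 at 9.6 °C → α = 1.5×10⁻⁴ K⁻¹
Layer 4 at 1.8 °C → α = 0.76×10⁻⁴ K⁻¹
0–200 m: 200 × 0.58 × 2.9×10⁻⁴ = 0.03364 m
Layer 2: 490 × 1.9×10⁻⁴ × 0.49 = 0.045619 m
690–1250 m: 1.5×10⁻⁴ × 0.49 × 560 = 0.04116 m
Layer 4: 0.76×10⁻⁴ × 0.58 × 1500 = 0.06612 m
Δh = 0.03364 + 0.045619 + 0.04116 + 0.06612 = 0.186539 m ≈ 190 mm

190 mm of thermosteric rise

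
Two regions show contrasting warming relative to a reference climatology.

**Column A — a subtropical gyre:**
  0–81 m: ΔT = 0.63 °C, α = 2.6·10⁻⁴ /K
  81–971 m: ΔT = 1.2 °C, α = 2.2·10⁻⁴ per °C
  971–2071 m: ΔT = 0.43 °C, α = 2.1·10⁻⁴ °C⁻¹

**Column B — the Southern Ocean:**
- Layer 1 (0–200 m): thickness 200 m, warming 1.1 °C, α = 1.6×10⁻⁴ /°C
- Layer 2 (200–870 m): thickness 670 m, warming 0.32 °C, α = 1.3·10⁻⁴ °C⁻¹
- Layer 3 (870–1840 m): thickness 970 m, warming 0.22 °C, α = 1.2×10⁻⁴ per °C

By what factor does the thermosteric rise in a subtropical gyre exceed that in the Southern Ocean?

A Layer 1: 0.63 × 2.6×10⁻⁴ × 81 = 0.0132678 m
A Layer 2: 2.2×10⁻⁴ × 890 × 1.2 = 0.23496 m
A 2.1×10⁻⁴ × 1100 × 0.43 = 0.09933 m
A total: 0.3475578 m
B 200 × 1.6×10⁻⁴ × 1.1 = 0.03520 m
B 1.3×10⁻⁴ × 0.32 × 670 = 0.027872 m
B Layer 3: 0.22 × 970 × 1.2×10⁻⁴ = 0.025608 m
B total: 0.08868 m
Ratio: 0.3475578 / 0.08868 ≈ 3.919

a factor of 3.92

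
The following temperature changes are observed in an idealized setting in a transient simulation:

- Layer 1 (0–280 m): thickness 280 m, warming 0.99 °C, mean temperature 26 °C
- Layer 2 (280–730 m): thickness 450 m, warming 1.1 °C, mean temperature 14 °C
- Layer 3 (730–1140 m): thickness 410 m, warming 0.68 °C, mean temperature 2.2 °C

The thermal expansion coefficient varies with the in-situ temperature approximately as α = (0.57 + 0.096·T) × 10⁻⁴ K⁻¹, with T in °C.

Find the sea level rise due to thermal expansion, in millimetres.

Δh ≈ 200 mm

Layer 1: α = (0.57 + 0.096×26)×10⁻⁴ = 3.066×10⁻⁴ K⁻¹
Layer 2: α = (0.57 + 0.096×14)×10⁻⁴ = 1.914×10⁻⁴ K⁻¹
Layer 3: α = (0.57 + 0.096×2.2)×10⁻⁴ = 0.7812×10⁻⁴ K⁻¹
Layer 1: 280 × 3.066×10⁻⁴ × 0.99 = 0.08498952 m
280–730 m: 450 × 1.1 × 1.914×10⁻⁴ = 0.094743 m
Layer 3: 0.68 × 410 × 0.7812×10⁻⁴ = 0.021779856 m
Δh = 0.08498952 + 0.094743 + 0.021779856 = 0.201512376 m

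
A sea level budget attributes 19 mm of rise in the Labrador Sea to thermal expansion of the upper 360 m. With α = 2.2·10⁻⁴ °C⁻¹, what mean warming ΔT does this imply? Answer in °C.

ΔT = Δh/(αH) = 0.019 / (2.2×10⁻⁴ × 360) ≈ 0.2399 °C

about 0.24 °C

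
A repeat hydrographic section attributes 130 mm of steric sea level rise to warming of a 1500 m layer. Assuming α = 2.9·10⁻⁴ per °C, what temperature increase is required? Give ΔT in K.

ΔT ≈ 0.299 K

ΔT = Δh/(αH) = 0.13 / (2.9×10⁻⁴ × 1500) ≈ 0.2989 K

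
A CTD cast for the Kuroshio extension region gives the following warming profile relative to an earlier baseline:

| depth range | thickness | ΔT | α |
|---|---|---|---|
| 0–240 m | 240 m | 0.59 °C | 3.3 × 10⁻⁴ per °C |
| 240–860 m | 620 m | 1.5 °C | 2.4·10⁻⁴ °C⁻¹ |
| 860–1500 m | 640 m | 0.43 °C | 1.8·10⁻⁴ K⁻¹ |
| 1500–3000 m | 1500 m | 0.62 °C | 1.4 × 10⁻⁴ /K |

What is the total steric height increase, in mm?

about 450 mm

0–240 m: 3.3×10⁻⁴ × 0.59 × 240 = 0.046728 m
2.4×10⁻⁴ × 620 × 1.5 = 0.22320 m
1.8×10⁻⁴ × 640 × 0.43 = 0.049536 m
0.62 × 1500 × 1.4×10⁻⁴ = 0.13020 m
Δh = 0.046728 + 0.22320 + 0.049536 + 0.13020 = 0.449664 m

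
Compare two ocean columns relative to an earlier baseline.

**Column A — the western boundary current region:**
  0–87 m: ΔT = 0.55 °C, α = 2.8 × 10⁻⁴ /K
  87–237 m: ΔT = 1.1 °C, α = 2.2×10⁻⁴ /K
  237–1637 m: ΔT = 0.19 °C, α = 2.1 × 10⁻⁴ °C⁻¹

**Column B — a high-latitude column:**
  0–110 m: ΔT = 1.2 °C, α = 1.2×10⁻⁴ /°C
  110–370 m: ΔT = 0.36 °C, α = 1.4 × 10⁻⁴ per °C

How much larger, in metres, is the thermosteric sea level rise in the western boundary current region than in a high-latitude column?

0.0766 m larger

A 87 × 0.55 × 2.8×10⁻⁴ = 0.013398 m
A 87–237 m: 2.2×10⁻⁴ × 1.1 × 150 = 0.03630 m
A 1400 × 2.1×10⁻⁴ × 0.19 = 0.05586 m
A total: 0.105558 m
B Layer 1: 1.2×10⁻⁴ × 1.2 × 110 = 0.01584 m
B 1.4×10⁻⁴ × 260 × 0.36 = 0.013104 m
B total: 0.028944 m
Difference: 0.105558 − 0.028944 = 0.076614 m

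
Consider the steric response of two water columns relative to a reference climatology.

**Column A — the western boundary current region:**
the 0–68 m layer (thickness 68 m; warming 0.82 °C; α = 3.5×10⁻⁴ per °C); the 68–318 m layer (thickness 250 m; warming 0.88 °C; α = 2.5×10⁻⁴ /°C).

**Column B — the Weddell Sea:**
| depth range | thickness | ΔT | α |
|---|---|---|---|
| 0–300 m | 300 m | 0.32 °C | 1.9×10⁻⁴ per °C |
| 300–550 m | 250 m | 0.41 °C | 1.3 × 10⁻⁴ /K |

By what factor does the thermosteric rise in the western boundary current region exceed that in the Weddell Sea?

A 0.82 × 3.5×10⁻⁴ × 68 = 0.019516 m
A 68–318 m: 0.88 × 250 × 2.5×10⁻⁴ = 0.05500 m
A total: 0.074516 m
B Layer 1: 1.9×10⁻⁴ × 300 × 0.32 = 0.01824 m
B 1.3×10⁻⁴ × 250 × 0.41 = 0.013325 m
B total: 0.031565 m
Ratio: 0.074516 / 0.031565 ≈ 2.361

2.4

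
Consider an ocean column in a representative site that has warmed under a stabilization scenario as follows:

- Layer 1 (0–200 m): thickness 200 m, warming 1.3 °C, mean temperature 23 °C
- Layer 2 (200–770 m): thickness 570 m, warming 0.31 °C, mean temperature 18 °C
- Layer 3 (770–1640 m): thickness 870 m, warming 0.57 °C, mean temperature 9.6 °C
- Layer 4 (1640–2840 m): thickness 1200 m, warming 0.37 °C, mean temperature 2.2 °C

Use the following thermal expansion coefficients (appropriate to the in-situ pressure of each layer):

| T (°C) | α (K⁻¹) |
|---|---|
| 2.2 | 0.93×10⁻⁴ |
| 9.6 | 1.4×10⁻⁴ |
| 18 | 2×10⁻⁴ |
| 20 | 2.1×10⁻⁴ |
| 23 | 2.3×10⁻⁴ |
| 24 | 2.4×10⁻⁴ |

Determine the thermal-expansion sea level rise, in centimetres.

Layer 1 at 23 °C → α = 2.3×10⁻⁴ K⁻¹
Layer 2 at 18 °C → α = 2×10⁻⁴ K⁻¹
Layer 3 at 9.6 °C → α = 1.4×10⁻⁴ K⁻¹
Layer 4 at 2.2 °C → α = 0.93×10⁻⁴ K⁻¹
0–200 m: 2.3×10⁻⁴ × 200 × 1.3 = 0.05980 m
Layer 2: 0.31 × 2×10⁻⁴ × 570 = 0.03534 m
Layer 3: 1.4×10⁻⁴ × 0.57 × 870 = 0.069426 m
1640–2840 m: 0.93×10⁻⁴ × 1200 × 0.37 = 0.041292 m
Δh = 0.05980 + 0.03534 + 0.069426 + 0.041292 = 0.205858 m

21 cm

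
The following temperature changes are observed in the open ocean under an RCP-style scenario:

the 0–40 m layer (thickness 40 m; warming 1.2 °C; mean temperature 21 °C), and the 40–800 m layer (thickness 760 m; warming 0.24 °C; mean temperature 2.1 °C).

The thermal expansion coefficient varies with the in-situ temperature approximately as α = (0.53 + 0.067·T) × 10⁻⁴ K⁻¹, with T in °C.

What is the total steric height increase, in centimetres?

2.15 cm of thermosteric rise

Layer 1: α = (0.53 + 0.067×21)×10⁻⁴ = 1.937×10⁻⁴ K⁻¹
Layer 2: α = (0.53 + 0.067×2.1)×10⁻⁴ = 0.6707×10⁻⁴ K⁻¹
Layer 1: 1.937×10⁻⁴ × 1.2 × 40 = 0.0092976 m
40–800 m: 0.6707×10⁻⁴ × 0.24 × 760 = 0.012233568 m
Δh = 0.0092976 + 0.012233568 = 0.021531168 m ≈ 2.15 cm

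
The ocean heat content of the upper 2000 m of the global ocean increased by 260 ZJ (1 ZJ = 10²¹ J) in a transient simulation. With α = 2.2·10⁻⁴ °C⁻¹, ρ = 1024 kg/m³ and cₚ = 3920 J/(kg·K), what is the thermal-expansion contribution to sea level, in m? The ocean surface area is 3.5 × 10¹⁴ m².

0.0407 m

Per unit area: Q = 260×10²¹ / (3.5×10¹⁴) ≈ 7.429×10⁸ J/m²
Δh = αQ/(ρcₚ) = 2.2×10⁻⁴ × 7.429×10⁸ / (1024 × 3920) ≈ 0.040716 m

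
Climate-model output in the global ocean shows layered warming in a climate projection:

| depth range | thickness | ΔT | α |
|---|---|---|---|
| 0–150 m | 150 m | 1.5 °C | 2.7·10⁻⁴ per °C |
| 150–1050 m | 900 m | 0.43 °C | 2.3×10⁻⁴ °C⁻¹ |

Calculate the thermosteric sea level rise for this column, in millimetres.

0–150 m: 150 × 2.7×10⁻⁴ × 1.5 = 0.06075 m
Layer 2: 0.43 × 2.3×10⁻⁴ × 900 = 0.08901 m
Δh = 0.06075 + 0.08901 = 0.14976 m

about 150 mm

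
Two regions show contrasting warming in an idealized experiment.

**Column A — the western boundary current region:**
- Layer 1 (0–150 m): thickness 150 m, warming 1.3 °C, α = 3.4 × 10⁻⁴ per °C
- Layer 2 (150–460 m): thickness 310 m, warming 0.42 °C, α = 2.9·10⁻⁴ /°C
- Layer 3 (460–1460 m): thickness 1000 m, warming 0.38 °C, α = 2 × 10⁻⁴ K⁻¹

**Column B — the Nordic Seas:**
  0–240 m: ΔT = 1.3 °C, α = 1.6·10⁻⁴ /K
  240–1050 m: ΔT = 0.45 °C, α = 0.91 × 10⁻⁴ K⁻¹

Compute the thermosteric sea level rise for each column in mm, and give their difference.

A 0–150 m: 3.4×10⁻⁴ × 1.3 × 150 = 0.06630 m
A 310 × 2.9×10⁻⁴ × 0.42 = 0.037758 m
A 0.38 × 1000 × 2×10⁻⁴ = 0.07600 m
A total: 0.180058 m
B 1.6×10⁻⁴ × 240 × 1.3 = 0.04992 m
B 240–1050 m: 0.45 × 0.91×10⁻⁴ × 810 = 0.0331695 m
B total: 0.0830895 m
Difference: 0.180058 − 0.0830895 = 0.0969685 m

A: 180 mm; B: 83.1 mm; difference 97.0 mm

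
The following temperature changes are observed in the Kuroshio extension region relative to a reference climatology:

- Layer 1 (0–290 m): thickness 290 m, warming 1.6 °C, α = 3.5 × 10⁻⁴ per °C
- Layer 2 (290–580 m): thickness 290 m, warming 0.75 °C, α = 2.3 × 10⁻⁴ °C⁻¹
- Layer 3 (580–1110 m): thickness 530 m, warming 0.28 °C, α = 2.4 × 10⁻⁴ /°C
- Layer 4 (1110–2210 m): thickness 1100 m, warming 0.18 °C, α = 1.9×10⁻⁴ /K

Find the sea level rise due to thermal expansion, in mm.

290 mm of thermosteric rise

Layer 1: 3.5×10⁻⁴ × 1.6 × 290 = 0.16240 m
Layer 2: 290 × 2.3×10⁻⁴ × 0.75 = 0.050025 m
580–1110 m: 0.28 × 530 × 2.4×10⁻⁴ = 0.035616 m
Layer 4: 1.9×10⁻⁴ × 0.18 × 1100 = 0.03762 m
Δh = 0.16240 + 0.050025 + 0.035616 + 0.03762 = 0.285661 m ≈ 290 mm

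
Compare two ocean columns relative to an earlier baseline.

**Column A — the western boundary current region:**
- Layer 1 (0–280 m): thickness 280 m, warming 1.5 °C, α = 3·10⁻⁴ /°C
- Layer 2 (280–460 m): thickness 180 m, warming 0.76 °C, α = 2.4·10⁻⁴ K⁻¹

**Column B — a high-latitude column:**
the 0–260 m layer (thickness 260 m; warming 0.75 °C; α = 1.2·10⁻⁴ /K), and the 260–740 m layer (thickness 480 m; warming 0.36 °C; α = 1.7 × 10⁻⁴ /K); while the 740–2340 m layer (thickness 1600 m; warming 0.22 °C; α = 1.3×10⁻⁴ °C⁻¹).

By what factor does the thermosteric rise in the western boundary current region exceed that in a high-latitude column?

A Layer 1: 280 × 1.5 × 3×10⁻⁴ = 0.12600 m
A 280–460 m: 180 × 0.76 × 2.4×10⁻⁴ = 0.032832 m
A total: 0.158832 m
B 260 × 1.2×10⁻⁴ × 0.75 = 0.02340 m
B 260–740 m: 480 × 0.36 × 1.7×10⁻⁴ = 0.029376 m
B 1.3×10⁻⁴ × 0.22 × 1600 = 0.04576 m
B total: 0.098536 m
Ratio: 0.158832 / 0.098536 ≈ 1.612

1.61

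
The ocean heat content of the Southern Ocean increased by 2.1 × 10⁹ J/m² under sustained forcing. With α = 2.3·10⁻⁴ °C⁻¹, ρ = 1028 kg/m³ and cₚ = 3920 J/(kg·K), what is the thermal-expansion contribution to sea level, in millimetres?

120 mm of thermosteric rise

Δh = αQ/(ρcₚ) = 2.3×10⁻⁴ × 2.1×10⁹ / (1028 × 3920) ≈ 0.11986 m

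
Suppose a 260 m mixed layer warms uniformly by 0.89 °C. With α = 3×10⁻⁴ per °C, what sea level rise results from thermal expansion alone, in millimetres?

Δh ≈ 69 mm

Δh = αΔT·H = 3×10⁻⁴ × 0.89 × 260 = 0.06942 m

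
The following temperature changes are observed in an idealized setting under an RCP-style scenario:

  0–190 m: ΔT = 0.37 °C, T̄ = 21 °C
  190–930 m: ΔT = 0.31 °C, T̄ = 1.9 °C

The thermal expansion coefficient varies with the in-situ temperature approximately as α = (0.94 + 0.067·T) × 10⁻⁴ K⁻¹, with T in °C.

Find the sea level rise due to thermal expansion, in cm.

Layer 1: α = (0.94 + 0.067×21)×10⁻⁴ = 2.347×10⁻⁴ K⁻¹
Layer 2: α = (0.94 + 0.067×1.9)×10⁻⁴ = 1.0673×10⁻⁴ K⁻¹
0–190 m: 2.347×10⁻⁴ × 190 × 0.37 = 0.01649941 m
740 × 0.31 × 1.0673×10⁻⁴ = 0.024483862 m
Δh = 0.01649941 + 0.024483862 = 0.040983272 m

4.10 cm of thermosteric rise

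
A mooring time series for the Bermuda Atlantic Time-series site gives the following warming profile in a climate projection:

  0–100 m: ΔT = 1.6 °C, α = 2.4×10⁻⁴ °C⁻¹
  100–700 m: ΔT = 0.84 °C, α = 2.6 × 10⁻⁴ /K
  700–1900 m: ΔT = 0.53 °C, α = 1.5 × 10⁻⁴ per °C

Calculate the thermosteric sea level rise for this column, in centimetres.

about 26.5 cm

1.6 × 2.4×10⁻⁴ × 100 = 0.03840 m
100–700 m: 0.84 × 600 × 2.6×10⁻⁴ = 0.13104 m
Layer 3: 0.53 × 1.5×10⁻⁴ × 1200 = 0.09540 m
Δh = 0.03840 + 0.13104 + 0.09540 = 0.26484 m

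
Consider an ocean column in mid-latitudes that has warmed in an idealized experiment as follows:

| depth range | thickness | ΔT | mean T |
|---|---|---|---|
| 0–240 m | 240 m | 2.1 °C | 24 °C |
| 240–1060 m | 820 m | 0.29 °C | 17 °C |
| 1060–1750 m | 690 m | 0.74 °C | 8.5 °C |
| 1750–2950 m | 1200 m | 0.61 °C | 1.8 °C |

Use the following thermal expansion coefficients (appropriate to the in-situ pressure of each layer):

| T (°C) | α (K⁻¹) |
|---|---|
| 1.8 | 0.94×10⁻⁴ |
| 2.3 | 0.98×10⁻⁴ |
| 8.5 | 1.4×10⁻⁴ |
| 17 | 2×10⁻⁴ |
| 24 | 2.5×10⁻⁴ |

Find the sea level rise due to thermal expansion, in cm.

Layer 1 at 24 °C → α = 2.5×10⁻⁴ K⁻¹
Layer 2 at 17 °C → α = 2×10⁻⁴ K⁻¹
Layer 3 at 8.5 °C → α = 1.4×10⁻⁴ K⁻¹
Layer 4 at 1.8 °C → α = 0.94×10⁻⁴ K⁻¹
0–240 m: 2.5×10⁻⁴ × 240 × 2.1 = 0.12600 m
Layer 2: 820 × 2×10⁻⁴ × 0.29 = 0.04756 m
Layer 3: 690 × 1.4×10⁻⁴ × 0.74 = 0.071484 m
1750–2950 m: 0.94×10⁻⁴ × 1200 × 0.61 = 0.068808 m
Δh = 0.12600 + 0.04756 + 0.071484 + 0.068808 = 0.313852 m ≈ 31.4 cm

about 31.4 cm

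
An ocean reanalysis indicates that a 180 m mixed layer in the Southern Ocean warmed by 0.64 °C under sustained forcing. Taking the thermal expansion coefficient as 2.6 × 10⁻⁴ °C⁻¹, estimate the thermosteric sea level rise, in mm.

Δh = αΔT·H = 2.6×10⁻⁴ × 0.64 × 180 = 0.029952 m

Δh ≈ 30 mm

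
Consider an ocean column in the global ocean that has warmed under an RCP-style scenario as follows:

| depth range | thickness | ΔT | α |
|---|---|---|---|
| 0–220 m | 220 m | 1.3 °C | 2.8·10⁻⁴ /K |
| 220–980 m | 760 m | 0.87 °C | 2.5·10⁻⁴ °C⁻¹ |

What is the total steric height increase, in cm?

about 25 cm

0–220 m: 2.8×10⁻⁴ × 1.3 × 220 = 0.08008 m
Layer 2: 2.5×10⁻⁴ × 760 × 0.87 = 0.16530 m
Δh = 0.08008 + 0.16530 = 0.24538 m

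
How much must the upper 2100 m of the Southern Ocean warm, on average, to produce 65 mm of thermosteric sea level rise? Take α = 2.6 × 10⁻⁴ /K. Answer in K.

ΔT = Δh/(αH) = 0.065 / (2.6×10⁻⁴ × 2100) ≈ 0.1190 K

ΔT ≈ 0.12 K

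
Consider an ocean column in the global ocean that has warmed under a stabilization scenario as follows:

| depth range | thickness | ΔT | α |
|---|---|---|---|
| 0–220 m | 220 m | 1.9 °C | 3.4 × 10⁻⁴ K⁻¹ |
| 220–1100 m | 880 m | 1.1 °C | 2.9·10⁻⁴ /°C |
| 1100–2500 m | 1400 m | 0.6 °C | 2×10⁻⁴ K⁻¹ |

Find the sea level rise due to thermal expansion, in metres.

220 × 1.9 × 3.4×10⁻⁴ = 0.14212 m
880 × 1.1 × 2.9×10⁻⁴ = 0.28072 m
1400 × 2×10⁻⁴ × 0.6 = 0.16800 m
Δh = 0.14212 + 0.28072 + 0.16800 = 0.59084 m

Δh = 0.591 m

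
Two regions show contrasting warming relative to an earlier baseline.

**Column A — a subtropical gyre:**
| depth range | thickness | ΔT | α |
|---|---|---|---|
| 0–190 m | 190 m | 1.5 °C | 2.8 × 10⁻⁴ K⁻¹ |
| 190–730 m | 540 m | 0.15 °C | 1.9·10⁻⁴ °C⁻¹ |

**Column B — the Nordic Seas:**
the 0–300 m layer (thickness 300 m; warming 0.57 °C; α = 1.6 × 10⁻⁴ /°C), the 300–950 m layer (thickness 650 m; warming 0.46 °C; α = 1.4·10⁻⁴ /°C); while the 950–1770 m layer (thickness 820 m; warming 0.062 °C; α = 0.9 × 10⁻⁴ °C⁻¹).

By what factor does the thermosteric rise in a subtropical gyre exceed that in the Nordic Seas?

a factor of 1.3

A Layer 1: 190 × 1.5 × 2.8×10⁻⁴ = 0.07980 m
A 190–730 m: 0.15 × 1.9×10⁻⁴ × 540 = 0.01539 m
A total: 0.09519 m
B 0–300 m: 300 × 1.6×10⁻⁴ × 0.57 = 0.02736 m
B 300–950 m: 650 × 1.4×10⁻⁴ × 0.46 = 0.04186 m
B Layer 3: 0.9×10⁻⁴ × 820 × 0.062 = 0.0045756 m
B total: 0.0737956 m
Ratio: 0.09519 / 0.0737956 ≈ 1.290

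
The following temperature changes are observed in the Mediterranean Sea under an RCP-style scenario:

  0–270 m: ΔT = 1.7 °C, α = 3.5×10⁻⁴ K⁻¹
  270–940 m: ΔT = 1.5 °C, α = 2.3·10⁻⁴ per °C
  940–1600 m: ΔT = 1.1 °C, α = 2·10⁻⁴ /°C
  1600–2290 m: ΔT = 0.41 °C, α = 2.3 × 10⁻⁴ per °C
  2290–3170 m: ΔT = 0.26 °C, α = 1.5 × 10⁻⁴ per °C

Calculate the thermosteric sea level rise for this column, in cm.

64 cm

1.7 × 3.5×10⁻⁴ × 270 = 0.16065 m
270–940 m: 2.3×10⁻⁴ × 1.5 × 670 = 0.23115 m
1.1 × 2×10⁻⁴ × 660 = 0.14520 m
690 × 2.3×10⁻⁴ × 0.41 = 0.065067 m
Layer 5: 0.26 × 880 × 1.5×10⁻⁴ = 0.03432 m
Δh = 0.16065 + 0.23115 + 0.14520 + 0.065067 + 0.03432 = 0.636387 m ≈ 64 cm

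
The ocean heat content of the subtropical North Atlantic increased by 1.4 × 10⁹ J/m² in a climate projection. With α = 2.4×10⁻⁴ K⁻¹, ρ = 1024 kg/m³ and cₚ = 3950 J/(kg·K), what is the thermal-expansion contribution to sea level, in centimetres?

Δh = αQ/(ρcₚ) = 2.4×10⁻⁴ × 1.4×10⁹ / (1024 × 3950) ≈ 0.08307 m

about 8.31 cm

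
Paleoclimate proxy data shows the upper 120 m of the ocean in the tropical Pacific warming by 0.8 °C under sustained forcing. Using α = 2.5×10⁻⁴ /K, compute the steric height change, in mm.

Δh = αΔT·H = 2.5×10⁻⁴ × 0.8 × 120 = 0.02400 m

Δh = 24 mm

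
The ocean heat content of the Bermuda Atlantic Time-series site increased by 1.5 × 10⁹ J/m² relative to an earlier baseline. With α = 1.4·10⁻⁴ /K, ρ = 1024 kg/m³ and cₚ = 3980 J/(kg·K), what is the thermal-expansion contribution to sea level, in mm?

Δh ≈ 51.5 mm

Δh = αQ/(ρcₚ) = 1.4×10⁻⁴ × 1.5×10⁹ / (1024 × 3980) ≈ 0.051527 m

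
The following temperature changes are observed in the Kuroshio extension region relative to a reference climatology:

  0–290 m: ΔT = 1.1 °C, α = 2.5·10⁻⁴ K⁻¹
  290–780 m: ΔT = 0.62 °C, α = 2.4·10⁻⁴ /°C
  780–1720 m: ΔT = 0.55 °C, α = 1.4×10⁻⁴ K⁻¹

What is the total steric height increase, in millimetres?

about 225 mm

Layer 1: 2.5×10⁻⁴ × 1.1 × 290 = 0.07975 m
Layer 2: 0.62 × 2.4×10⁻⁴ × 490 = 0.072912 m
0.55 × 940 × 1.4×10⁻⁴ = 0.07238 m
Δh = 0.07975 + 0.072912 + 0.07238 = 0.225042 m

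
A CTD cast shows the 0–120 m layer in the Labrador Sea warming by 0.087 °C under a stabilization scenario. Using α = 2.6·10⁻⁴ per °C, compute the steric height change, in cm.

0.271 cm of thermosteric rise

Δh = αΔT·H = 2.6×10⁻⁴ × 0.087 × 120 = 0.0027144 m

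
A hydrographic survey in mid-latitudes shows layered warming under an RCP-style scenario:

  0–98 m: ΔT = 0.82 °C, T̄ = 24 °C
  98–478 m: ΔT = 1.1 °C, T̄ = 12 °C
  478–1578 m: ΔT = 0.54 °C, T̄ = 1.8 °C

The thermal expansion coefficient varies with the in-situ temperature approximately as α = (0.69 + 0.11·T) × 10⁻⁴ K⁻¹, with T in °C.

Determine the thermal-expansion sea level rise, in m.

Layer 1: α = (0.69 + 0.11×24)×10⁻⁴ = 3.33×10⁻⁴ K⁻¹
Layer 2: α = (0.69 + 0.11×12)×10⁻⁴ = 2.01×10⁻⁴ K⁻¹
Layer 3: α = (0.69 + 0.11×1.8)×10⁻⁴ = 0.888×10⁻⁴ K⁻¹
Layer 1: 3.33×10⁻⁴ × 98 × 0.82 = 0.02675988 m
1.1 × 380 × 2.01×10⁻⁴ = 0.084018 m
0.54 × 1100 × 0.888×10⁻⁴ = 0.0527472 m
Δh = 0.02675988 + 0.084018 + 0.0527472 = 0.16352508 m

0.16 m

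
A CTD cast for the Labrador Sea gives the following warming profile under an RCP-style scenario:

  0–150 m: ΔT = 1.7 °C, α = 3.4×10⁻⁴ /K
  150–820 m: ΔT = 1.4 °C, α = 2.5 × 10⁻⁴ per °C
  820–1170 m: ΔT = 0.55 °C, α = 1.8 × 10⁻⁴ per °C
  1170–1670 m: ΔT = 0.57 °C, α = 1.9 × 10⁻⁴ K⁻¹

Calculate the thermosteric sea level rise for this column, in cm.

1.7 × 3.4×10⁻⁴ × 150 = 0.08670 m
Layer 2: 670 × 1.4 × 2.5×10⁻⁴ = 0.23450 m
Layer 3: 350 × 1.8×10⁻⁴ × 0.55 = 0.03465 m
1170–1670 m: 500 × 1.9×10⁻⁴ × 0.57 = 0.05415 m
Δh = 0.08670 + 0.23450 + 0.03465 + 0.05415 = 0.41000 m ≈ 41.0 cm

41.0 cm of thermosteric rise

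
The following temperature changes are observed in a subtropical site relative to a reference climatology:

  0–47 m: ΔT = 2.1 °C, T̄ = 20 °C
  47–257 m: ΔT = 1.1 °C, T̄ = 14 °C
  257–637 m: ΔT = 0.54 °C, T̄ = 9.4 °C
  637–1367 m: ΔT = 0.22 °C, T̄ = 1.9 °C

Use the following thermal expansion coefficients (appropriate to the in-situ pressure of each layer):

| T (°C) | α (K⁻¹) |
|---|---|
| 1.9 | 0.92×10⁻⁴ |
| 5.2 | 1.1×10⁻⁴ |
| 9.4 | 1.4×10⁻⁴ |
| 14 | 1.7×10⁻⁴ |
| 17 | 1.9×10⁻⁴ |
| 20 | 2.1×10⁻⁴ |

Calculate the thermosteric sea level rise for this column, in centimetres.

10.4 cm

Layer 1 at 20 °C → α = 2.1×10⁻⁴ K⁻¹
Layer 2 at 14 °C → α = 1.7×10⁻⁴ K⁻¹
Layer 3 at 9.4 °C → α = 1.4×10⁻⁴ K⁻¹
Layer 4 at 1.9 °C → α = 0.92×10⁻⁴ K⁻¹
Layer 1: 2.1 × 2.1×10⁻⁴ × 47 = 0.020727 m
47–257 m: 210 × 1.1 × 1.7×10⁻⁴ = 0.03927 m
Layer 3: 1.4×10⁻⁴ × 0.54 × 380 = 0.028728 m
0.22 × 0.92×10⁻⁴ × 730 = 0.0147752 m
Δh = 0.020727 + 0.03927 + 0.028728 + 0.0147752 = 0.1035002 m ≈ 10.4 cm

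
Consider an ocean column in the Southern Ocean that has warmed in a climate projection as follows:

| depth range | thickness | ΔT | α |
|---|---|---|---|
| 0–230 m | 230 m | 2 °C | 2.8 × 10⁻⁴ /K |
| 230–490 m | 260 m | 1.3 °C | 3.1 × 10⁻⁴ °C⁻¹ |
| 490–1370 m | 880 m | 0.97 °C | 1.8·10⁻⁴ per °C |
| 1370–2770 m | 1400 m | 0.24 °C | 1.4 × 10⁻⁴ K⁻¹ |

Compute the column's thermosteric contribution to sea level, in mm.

434 mm of thermosteric rise

Layer 1: 230 × 2.8×10⁻⁴ × 2 = 0.12880 m
Layer 2: 1.3 × 3.1×10⁻⁴ × 260 = 0.10478 m
Layer 3: 1.8×10⁻⁴ × 880 × 0.97 = 0.153648 m
1370–2770 m: 1.4×10⁻⁴ × 0.24 × 1400 = 0.04704 m
Δh = 0.12880 + 0.10478 + 0.153648 + 0.04704 = 0.434268 m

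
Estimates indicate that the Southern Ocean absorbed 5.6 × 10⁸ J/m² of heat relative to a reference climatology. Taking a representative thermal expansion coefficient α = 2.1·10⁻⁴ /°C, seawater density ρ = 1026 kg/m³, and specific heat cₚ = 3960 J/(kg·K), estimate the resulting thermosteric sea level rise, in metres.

Δh = αQ/(ρcₚ) = 2.1×10⁻⁴ × 5.6×10⁸ / (1026 × 3960) ≈ 0.028944 m

0.0289 m of thermosteric rise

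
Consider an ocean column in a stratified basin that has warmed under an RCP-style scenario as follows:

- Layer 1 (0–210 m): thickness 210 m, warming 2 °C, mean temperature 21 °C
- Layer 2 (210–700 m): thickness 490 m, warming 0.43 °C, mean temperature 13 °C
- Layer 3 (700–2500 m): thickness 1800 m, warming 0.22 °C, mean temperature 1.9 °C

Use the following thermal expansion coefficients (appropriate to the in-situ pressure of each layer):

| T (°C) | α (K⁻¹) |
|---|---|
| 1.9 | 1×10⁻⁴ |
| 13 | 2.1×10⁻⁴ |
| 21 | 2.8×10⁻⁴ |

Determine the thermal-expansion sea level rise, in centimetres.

20.1 cm

Layer 1 at 21 °C → α = 2.8×10⁻⁴ K⁻¹
Layer 2 at 13 °C → α = 2.1×10⁻⁴ K⁻¹
Layer 3 at 1.9 °C → α = 1×10⁻⁴ K⁻¹
0–210 m: 2.8×10⁻⁴ × 210 × 2 = 0.11760 m
0.43 × 2.1×10⁻⁴ × 490 = 0.044247 m
Layer 3: 0.22 × 1×10⁻⁴ × 1800 = 0.03960 m
Δh = 0.11760 + 0.044247 + 0.03960 = 0.201447 m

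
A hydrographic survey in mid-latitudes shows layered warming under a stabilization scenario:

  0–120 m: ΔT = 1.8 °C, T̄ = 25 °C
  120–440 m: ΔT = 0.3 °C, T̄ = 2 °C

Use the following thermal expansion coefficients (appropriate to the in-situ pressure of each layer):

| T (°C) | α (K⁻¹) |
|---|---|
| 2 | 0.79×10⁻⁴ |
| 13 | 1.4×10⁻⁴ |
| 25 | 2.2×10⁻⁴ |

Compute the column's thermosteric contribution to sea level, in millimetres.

Layer 1 at 25 °C → α = 2.2×10⁻⁴ K⁻¹
Layer 2 at 2 °C → α = 0.79×10⁻⁴ K⁻¹
2.2×10⁻⁴ × 1.8 × 120 = 0.04752 m
320 × 0.3 × 0.79×10⁻⁴ = 0.007584 m
Δh = 0.04752 + 0.007584 = 0.055104 m

Δh ≈ 55.1 mm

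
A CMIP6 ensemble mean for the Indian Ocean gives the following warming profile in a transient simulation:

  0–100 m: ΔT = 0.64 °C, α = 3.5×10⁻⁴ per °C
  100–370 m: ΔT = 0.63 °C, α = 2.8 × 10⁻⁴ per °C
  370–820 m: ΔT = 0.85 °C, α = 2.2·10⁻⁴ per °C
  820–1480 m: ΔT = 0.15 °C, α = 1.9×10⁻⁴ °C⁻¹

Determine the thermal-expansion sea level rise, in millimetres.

100 × 3.5×10⁻⁴ × 0.64 = 0.02240 m
Layer 2: 0.63 × 2.8×10⁻⁴ × 270 = 0.047628 m
0.85 × 450 × 2.2×10⁻⁴ = 0.08415 m
660 × 0.15 × 1.9×10⁻⁴ = 0.01881 m
Δh = 0.02240 + 0.047628 + 0.08415 + 0.01881 = 0.172988 m ≈ 170 mm

Δh = 170 mm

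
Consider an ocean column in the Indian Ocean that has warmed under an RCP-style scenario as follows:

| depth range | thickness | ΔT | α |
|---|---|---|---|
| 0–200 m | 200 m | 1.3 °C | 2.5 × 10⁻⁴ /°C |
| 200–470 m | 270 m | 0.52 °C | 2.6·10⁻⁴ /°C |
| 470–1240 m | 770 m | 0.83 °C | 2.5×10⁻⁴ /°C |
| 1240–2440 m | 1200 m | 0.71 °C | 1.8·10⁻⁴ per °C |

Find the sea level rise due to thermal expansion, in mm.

Layer 1: 200 × 2.5×10⁻⁴ × 1.3 = 0.06500 m
Layer 2: 2.6×10⁻⁴ × 0.52 × 270 = 0.036504 m
470–1240 m: 0.83 × 770 × 2.5×10⁻⁴ = 0.159775 m
1240–2440 m: 1200 × 0.71 × 1.8×10⁻⁴ = 0.15336 m
Δh = 0.06500 + 0.036504 + 0.159775 + 0.15336 = 0.414639 m

about 415 mm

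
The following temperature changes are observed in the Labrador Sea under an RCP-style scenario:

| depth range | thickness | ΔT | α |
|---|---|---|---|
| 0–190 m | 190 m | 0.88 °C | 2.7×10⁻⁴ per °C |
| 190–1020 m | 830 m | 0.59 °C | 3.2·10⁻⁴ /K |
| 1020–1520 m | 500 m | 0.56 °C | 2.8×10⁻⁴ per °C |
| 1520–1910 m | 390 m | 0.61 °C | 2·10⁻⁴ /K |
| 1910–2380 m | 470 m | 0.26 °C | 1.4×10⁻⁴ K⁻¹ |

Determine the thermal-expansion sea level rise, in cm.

0–190 m: 190 × 2.7×10⁻⁴ × 0.88 = 0.045144 m
Layer 2: 3.2×10⁻⁴ × 0.59 × 830 = 0.156704 m
Layer 3: 2.8×10⁻⁴ × 500 × 0.56 = 0.07840 m
1520–1910 m: 2×10⁻⁴ × 390 × 0.61 = 0.04758 m
1910–2380 m: 0.26 × 1.4×10⁻⁴ × 470 = 0.017108 m
Δh = 0.045144 + 0.156704 + 0.07840 + 0.04758 + 0.017108 = 0.344936 m ≈ 34 cm

34 cm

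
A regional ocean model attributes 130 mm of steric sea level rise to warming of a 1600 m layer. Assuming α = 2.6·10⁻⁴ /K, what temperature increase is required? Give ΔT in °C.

ΔT = Δh/(αH) = 0.13 / (2.6×10⁻⁴ × 1600) = 0.3125 °C

ΔT ≈ 0.313 °C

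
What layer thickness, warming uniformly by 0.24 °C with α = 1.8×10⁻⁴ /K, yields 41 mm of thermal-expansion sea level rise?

H ≈ 949 m

H = Δh/(αΔT) = 0.041 / (1.8×10⁻⁴ × 0.24) ≈ 949.1 m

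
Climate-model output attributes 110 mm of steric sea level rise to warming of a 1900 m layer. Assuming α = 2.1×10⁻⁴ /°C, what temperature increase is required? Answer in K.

ΔT = Δh/(αH) = 0.11 / (2.1×10⁻⁴ × 1900) ≈ 0.2757 K

about 0.276 K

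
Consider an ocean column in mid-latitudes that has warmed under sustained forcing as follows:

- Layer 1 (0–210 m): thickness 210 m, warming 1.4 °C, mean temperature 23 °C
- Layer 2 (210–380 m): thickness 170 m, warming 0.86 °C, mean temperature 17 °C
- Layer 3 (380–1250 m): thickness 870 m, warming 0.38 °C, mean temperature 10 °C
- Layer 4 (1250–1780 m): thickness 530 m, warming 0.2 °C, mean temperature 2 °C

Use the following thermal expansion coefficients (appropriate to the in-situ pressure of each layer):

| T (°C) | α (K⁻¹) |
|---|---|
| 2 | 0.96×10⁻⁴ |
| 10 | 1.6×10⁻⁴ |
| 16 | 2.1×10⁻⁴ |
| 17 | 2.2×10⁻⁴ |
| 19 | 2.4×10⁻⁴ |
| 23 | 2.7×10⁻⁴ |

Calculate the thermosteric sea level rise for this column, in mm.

Layer 1 at 23 °C → α = 2.7×10⁻⁴ K⁻¹
Layer 2 at 17 °C → α = 2.2×10⁻⁴ K⁻¹
Layer 3 at 10 °C → α = 1.6×10⁻⁴ K⁻¹
Layer 4 at 2 °C → α = 0.96×10⁻⁴ K⁻¹
Layer 1: 210 × 2.7×10⁻⁴ × 1.4 = 0.07938 m
210–380 m: 0.86 × 2.2×10⁻⁴ × 170 = 0.032164 m
380–1250 m: 0.38 × 1.6×10⁻⁴ × 870 = 0.052896 m
Layer 4: 0.2 × 530 × 0.96×10⁻⁴ = 0.010176 m
Δh = 0.07938 + 0.032164 + 0.052896 + 0.010176 = 0.174616 m

Δh = 175 mm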